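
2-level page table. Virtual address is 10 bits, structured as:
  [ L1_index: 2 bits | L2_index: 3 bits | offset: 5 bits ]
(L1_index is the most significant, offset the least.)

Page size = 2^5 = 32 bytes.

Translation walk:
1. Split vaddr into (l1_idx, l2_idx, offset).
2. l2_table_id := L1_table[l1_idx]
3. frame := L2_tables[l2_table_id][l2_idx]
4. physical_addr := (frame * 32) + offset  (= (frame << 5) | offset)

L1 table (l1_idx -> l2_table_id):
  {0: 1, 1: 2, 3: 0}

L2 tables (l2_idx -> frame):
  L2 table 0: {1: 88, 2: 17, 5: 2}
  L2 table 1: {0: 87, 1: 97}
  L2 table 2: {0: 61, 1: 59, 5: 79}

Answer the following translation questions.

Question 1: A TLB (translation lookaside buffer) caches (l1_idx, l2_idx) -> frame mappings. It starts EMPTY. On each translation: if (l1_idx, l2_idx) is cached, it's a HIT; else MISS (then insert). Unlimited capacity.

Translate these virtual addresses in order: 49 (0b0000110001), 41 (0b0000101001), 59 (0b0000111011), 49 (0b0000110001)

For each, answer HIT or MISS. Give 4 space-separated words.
Answer: MISS HIT HIT HIT

Derivation:
vaddr=49: (0,1) not in TLB -> MISS, insert
vaddr=41: (0,1) in TLB -> HIT
vaddr=59: (0,1) in TLB -> HIT
vaddr=49: (0,1) in TLB -> HIT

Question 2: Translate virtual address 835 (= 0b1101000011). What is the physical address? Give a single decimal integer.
vaddr = 835 = 0b1101000011
Split: l1_idx=3, l2_idx=2, offset=3
L1[3] = 0
L2[0][2] = 17
paddr = 17 * 32 + 3 = 547

Answer: 547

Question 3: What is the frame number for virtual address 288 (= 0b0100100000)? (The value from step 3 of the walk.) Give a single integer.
vaddr = 288: l1_idx=1, l2_idx=1
L1[1] = 2; L2[2][1] = 59

Answer: 59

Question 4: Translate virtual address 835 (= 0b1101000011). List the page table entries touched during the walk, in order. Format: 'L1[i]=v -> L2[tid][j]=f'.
Answer: L1[3]=0 -> L2[0][2]=17

Derivation:
vaddr = 835 = 0b1101000011
Split: l1_idx=3, l2_idx=2, offset=3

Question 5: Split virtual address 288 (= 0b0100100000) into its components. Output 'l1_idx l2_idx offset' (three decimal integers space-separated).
vaddr = 288 = 0b0100100000
  top 2 bits -> l1_idx = 1
  next 3 bits -> l2_idx = 1
  bottom 5 bits -> offset = 0

Answer: 1 1 0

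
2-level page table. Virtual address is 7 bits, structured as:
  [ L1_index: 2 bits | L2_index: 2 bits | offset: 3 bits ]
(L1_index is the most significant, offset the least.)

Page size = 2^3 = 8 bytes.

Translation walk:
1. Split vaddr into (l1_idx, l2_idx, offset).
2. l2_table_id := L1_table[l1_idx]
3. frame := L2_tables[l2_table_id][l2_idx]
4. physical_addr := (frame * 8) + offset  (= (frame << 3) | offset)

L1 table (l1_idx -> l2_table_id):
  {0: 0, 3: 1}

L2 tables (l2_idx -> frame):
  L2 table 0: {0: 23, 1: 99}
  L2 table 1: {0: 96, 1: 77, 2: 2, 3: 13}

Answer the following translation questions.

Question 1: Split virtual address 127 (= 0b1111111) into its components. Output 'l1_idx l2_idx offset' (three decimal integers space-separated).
vaddr = 127 = 0b1111111
  top 2 bits -> l1_idx = 3
  next 2 bits -> l2_idx = 3
  bottom 3 bits -> offset = 7

Answer: 3 3 7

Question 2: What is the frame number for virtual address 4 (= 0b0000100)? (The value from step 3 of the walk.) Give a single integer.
vaddr = 4: l1_idx=0, l2_idx=0
L1[0] = 0; L2[0][0] = 23

Answer: 23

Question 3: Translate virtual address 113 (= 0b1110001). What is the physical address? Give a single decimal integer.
vaddr = 113 = 0b1110001
Split: l1_idx=3, l2_idx=2, offset=1
L1[3] = 1
L2[1][2] = 2
paddr = 2 * 8 + 1 = 17

Answer: 17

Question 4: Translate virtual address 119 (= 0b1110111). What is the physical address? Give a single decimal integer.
Answer: 23

Derivation:
vaddr = 119 = 0b1110111
Split: l1_idx=3, l2_idx=2, offset=7
L1[3] = 1
L2[1][2] = 2
paddr = 2 * 8 + 7 = 23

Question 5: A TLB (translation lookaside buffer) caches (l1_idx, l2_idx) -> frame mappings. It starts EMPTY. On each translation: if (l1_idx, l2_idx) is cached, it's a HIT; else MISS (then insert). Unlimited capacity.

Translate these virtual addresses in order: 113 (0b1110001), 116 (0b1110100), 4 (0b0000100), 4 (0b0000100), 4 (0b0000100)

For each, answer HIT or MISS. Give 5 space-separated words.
vaddr=113: (3,2) not in TLB -> MISS, insert
vaddr=116: (3,2) in TLB -> HIT
vaddr=4: (0,0) not in TLB -> MISS, insert
vaddr=4: (0,0) in TLB -> HIT
vaddr=4: (0,0) in TLB -> HIT

Answer: MISS HIT MISS HIT HIT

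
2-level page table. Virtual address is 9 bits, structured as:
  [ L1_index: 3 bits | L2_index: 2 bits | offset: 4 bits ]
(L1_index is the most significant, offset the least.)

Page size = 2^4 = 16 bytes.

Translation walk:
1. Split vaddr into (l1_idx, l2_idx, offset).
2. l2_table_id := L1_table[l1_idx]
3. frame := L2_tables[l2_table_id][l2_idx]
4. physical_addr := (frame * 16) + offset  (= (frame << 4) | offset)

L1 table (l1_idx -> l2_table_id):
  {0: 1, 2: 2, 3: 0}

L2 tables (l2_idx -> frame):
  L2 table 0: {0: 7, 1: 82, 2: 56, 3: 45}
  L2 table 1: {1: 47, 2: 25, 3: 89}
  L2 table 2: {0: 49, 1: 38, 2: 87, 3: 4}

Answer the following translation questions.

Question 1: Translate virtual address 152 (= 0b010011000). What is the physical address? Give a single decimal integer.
Answer: 616

Derivation:
vaddr = 152 = 0b010011000
Split: l1_idx=2, l2_idx=1, offset=8
L1[2] = 2
L2[2][1] = 38
paddr = 38 * 16 + 8 = 616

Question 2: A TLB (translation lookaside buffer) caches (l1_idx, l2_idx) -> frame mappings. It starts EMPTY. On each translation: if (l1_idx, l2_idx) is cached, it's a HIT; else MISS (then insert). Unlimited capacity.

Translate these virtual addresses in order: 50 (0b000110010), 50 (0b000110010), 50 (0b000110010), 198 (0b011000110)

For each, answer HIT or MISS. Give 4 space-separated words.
vaddr=50: (0,3) not in TLB -> MISS, insert
vaddr=50: (0,3) in TLB -> HIT
vaddr=50: (0,3) in TLB -> HIT
vaddr=198: (3,0) not in TLB -> MISS, insert

Answer: MISS HIT HIT MISS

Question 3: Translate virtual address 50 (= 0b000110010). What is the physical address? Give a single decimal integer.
Answer: 1426

Derivation:
vaddr = 50 = 0b000110010
Split: l1_idx=0, l2_idx=3, offset=2
L1[0] = 1
L2[1][3] = 89
paddr = 89 * 16 + 2 = 1426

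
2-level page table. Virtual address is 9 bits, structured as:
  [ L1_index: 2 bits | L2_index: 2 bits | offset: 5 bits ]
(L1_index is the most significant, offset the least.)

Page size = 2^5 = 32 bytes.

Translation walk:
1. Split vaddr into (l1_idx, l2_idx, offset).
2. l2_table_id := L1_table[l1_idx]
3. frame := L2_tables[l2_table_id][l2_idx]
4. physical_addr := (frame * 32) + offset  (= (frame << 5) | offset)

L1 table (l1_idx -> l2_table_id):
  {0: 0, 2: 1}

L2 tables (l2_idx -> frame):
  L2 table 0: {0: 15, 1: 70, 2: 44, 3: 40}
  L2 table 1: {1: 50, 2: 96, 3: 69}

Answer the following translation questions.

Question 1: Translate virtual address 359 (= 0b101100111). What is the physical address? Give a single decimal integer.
vaddr = 359 = 0b101100111
Split: l1_idx=2, l2_idx=3, offset=7
L1[2] = 1
L2[1][3] = 69
paddr = 69 * 32 + 7 = 2215

Answer: 2215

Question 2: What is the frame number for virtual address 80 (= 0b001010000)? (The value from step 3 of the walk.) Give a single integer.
vaddr = 80: l1_idx=0, l2_idx=2
L1[0] = 0; L2[0][2] = 44

Answer: 44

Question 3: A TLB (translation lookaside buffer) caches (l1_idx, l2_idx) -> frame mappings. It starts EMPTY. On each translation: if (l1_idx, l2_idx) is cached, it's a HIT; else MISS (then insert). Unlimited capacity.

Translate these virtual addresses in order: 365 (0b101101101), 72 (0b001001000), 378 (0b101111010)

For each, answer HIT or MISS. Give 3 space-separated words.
vaddr=365: (2,3) not in TLB -> MISS, insert
vaddr=72: (0,2) not in TLB -> MISS, insert
vaddr=378: (2,3) in TLB -> HIT

Answer: MISS MISS HIT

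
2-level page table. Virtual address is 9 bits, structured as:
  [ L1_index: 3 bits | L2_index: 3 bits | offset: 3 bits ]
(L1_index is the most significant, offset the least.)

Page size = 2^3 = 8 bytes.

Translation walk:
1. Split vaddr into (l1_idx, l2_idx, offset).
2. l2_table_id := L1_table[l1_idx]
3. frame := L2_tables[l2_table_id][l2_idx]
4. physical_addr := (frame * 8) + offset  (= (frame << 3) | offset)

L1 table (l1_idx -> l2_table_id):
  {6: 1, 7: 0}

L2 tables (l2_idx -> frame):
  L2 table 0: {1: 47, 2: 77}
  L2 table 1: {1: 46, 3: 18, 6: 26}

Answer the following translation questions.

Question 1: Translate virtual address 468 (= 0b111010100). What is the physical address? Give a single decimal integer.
vaddr = 468 = 0b111010100
Split: l1_idx=7, l2_idx=2, offset=4
L1[7] = 0
L2[0][2] = 77
paddr = 77 * 8 + 4 = 620

Answer: 620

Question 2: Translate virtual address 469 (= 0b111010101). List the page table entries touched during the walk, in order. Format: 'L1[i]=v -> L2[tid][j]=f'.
Answer: L1[7]=0 -> L2[0][2]=77

Derivation:
vaddr = 469 = 0b111010101
Split: l1_idx=7, l2_idx=2, offset=5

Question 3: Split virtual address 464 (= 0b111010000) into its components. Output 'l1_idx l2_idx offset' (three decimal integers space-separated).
Answer: 7 2 0

Derivation:
vaddr = 464 = 0b111010000
  top 3 bits -> l1_idx = 7
  next 3 bits -> l2_idx = 2
  bottom 3 bits -> offset = 0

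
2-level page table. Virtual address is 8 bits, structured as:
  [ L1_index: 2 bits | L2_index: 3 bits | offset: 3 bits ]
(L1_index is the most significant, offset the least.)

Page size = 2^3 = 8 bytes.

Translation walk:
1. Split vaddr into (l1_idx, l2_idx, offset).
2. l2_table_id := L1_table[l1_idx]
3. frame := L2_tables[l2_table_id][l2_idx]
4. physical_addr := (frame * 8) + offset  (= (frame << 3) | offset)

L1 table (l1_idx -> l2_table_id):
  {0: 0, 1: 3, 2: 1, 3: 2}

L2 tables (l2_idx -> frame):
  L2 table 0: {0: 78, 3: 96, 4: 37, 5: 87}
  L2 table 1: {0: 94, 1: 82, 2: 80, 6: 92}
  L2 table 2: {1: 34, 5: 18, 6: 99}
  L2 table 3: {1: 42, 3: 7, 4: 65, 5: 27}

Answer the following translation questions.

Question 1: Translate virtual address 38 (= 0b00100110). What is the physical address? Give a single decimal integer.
vaddr = 38 = 0b00100110
Split: l1_idx=0, l2_idx=4, offset=6
L1[0] = 0
L2[0][4] = 37
paddr = 37 * 8 + 6 = 302

Answer: 302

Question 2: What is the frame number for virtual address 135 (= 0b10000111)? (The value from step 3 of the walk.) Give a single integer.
Answer: 94

Derivation:
vaddr = 135: l1_idx=2, l2_idx=0
L1[2] = 1; L2[1][0] = 94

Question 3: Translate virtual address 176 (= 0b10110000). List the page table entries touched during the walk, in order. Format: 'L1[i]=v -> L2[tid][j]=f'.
Answer: L1[2]=1 -> L2[1][6]=92

Derivation:
vaddr = 176 = 0b10110000
Split: l1_idx=2, l2_idx=6, offset=0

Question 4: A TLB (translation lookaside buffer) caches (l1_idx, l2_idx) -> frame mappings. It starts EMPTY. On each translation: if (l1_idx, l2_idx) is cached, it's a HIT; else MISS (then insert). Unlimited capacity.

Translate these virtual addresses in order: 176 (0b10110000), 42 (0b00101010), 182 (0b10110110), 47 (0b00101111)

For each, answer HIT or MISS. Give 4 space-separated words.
Answer: MISS MISS HIT HIT

Derivation:
vaddr=176: (2,6) not in TLB -> MISS, insert
vaddr=42: (0,5) not in TLB -> MISS, insert
vaddr=182: (2,6) in TLB -> HIT
vaddr=47: (0,5) in TLB -> HIT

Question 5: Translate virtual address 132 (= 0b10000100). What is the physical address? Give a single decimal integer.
vaddr = 132 = 0b10000100
Split: l1_idx=2, l2_idx=0, offset=4
L1[2] = 1
L2[1][0] = 94
paddr = 94 * 8 + 4 = 756

Answer: 756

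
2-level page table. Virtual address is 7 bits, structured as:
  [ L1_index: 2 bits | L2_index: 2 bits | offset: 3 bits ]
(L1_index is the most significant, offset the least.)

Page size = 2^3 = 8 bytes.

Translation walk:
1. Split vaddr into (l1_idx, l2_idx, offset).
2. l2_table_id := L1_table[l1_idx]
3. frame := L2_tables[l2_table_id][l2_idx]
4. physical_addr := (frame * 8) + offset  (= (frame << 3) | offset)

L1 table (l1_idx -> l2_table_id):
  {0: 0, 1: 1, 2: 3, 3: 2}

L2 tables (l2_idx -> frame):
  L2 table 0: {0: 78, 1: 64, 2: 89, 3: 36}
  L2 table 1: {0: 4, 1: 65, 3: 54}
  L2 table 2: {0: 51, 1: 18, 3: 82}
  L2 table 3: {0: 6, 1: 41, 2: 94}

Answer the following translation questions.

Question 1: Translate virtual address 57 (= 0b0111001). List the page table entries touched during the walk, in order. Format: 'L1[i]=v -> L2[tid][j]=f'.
vaddr = 57 = 0b0111001
Split: l1_idx=1, l2_idx=3, offset=1

Answer: L1[1]=1 -> L2[1][3]=54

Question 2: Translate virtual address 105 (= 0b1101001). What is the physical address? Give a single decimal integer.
Answer: 145

Derivation:
vaddr = 105 = 0b1101001
Split: l1_idx=3, l2_idx=1, offset=1
L1[3] = 2
L2[2][1] = 18
paddr = 18 * 8 + 1 = 145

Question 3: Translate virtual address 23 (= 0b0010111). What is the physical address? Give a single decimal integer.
vaddr = 23 = 0b0010111
Split: l1_idx=0, l2_idx=2, offset=7
L1[0] = 0
L2[0][2] = 89
paddr = 89 * 8 + 7 = 719

Answer: 719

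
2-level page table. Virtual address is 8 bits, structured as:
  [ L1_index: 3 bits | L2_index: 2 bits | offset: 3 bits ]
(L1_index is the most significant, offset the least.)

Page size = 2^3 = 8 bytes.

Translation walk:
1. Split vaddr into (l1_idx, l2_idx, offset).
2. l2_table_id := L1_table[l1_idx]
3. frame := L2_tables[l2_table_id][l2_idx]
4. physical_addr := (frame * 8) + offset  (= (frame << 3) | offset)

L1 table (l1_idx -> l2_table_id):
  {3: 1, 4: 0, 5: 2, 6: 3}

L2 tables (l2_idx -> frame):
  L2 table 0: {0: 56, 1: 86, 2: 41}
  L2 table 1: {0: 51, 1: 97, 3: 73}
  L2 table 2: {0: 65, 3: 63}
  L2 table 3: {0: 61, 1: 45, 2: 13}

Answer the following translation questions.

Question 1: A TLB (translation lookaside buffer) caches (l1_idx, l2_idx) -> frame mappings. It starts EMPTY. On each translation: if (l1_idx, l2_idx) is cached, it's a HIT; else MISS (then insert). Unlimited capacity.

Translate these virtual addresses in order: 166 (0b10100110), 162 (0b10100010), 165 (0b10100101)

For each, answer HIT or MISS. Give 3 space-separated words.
Answer: MISS HIT HIT

Derivation:
vaddr=166: (5,0) not in TLB -> MISS, insert
vaddr=162: (5,0) in TLB -> HIT
vaddr=165: (5,0) in TLB -> HIT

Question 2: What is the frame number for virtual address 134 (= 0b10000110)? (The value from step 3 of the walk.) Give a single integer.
Answer: 56

Derivation:
vaddr = 134: l1_idx=4, l2_idx=0
L1[4] = 0; L2[0][0] = 56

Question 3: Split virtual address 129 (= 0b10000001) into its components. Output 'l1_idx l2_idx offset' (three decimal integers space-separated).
Answer: 4 0 1

Derivation:
vaddr = 129 = 0b10000001
  top 3 bits -> l1_idx = 4
  next 2 bits -> l2_idx = 0
  bottom 3 bits -> offset = 1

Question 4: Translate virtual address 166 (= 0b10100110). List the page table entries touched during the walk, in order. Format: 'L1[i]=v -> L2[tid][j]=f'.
Answer: L1[5]=2 -> L2[2][0]=65

Derivation:
vaddr = 166 = 0b10100110
Split: l1_idx=5, l2_idx=0, offset=6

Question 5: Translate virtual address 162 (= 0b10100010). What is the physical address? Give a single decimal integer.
vaddr = 162 = 0b10100010
Split: l1_idx=5, l2_idx=0, offset=2
L1[5] = 2
L2[2][0] = 65
paddr = 65 * 8 + 2 = 522

Answer: 522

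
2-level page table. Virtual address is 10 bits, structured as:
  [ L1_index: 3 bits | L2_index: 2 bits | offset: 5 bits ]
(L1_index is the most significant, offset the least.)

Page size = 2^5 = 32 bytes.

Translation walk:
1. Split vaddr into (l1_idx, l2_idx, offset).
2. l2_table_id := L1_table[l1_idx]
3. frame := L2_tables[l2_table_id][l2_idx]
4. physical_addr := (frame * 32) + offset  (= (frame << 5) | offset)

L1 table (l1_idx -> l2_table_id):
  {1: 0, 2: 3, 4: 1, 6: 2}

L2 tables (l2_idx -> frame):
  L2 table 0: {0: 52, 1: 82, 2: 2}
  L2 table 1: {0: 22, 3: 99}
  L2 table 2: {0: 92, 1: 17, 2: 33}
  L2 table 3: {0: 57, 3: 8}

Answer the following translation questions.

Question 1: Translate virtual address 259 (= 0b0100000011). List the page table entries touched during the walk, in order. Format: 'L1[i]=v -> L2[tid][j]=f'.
vaddr = 259 = 0b0100000011
Split: l1_idx=2, l2_idx=0, offset=3

Answer: L1[2]=3 -> L2[3][0]=57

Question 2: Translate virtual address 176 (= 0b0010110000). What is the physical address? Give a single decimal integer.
Answer: 2640

Derivation:
vaddr = 176 = 0b0010110000
Split: l1_idx=1, l2_idx=1, offset=16
L1[1] = 0
L2[0][1] = 82
paddr = 82 * 32 + 16 = 2640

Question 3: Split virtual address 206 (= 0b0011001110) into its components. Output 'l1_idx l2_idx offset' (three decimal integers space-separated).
vaddr = 206 = 0b0011001110
  top 3 bits -> l1_idx = 1
  next 2 bits -> l2_idx = 2
  bottom 5 bits -> offset = 14

Answer: 1 2 14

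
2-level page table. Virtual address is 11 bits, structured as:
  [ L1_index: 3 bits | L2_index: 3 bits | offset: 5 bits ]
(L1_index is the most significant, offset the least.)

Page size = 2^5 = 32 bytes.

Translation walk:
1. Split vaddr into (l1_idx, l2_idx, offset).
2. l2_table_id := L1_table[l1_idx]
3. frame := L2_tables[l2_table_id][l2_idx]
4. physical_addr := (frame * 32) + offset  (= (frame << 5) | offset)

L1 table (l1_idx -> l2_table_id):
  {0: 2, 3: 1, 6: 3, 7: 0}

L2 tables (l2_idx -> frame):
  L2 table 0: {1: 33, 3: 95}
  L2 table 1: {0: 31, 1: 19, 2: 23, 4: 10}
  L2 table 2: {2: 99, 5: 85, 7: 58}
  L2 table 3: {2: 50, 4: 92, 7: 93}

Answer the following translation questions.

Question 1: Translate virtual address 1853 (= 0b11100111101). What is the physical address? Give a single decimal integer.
Answer: 1085

Derivation:
vaddr = 1853 = 0b11100111101
Split: l1_idx=7, l2_idx=1, offset=29
L1[7] = 0
L2[0][1] = 33
paddr = 33 * 32 + 29 = 1085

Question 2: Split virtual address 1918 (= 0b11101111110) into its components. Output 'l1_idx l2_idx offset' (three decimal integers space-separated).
Answer: 7 3 30

Derivation:
vaddr = 1918 = 0b11101111110
  top 3 bits -> l1_idx = 7
  next 3 bits -> l2_idx = 3
  bottom 5 bits -> offset = 30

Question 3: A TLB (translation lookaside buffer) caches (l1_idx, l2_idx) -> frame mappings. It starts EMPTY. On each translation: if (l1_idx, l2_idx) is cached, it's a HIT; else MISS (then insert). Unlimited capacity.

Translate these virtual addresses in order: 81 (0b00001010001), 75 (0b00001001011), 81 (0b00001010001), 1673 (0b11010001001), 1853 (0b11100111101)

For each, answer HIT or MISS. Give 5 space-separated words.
vaddr=81: (0,2) not in TLB -> MISS, insert
vaddr=75: (0,2) in TLB -> HIT
vaddr=81: (0,2) in TLB -> HIT
vaddr=1673: (6,4) not in TLB -> MISS, insert
vaddr=1853: (7,1) not in TLB -> MISS, insert

Answer: MISS HIT HIT MISS MISS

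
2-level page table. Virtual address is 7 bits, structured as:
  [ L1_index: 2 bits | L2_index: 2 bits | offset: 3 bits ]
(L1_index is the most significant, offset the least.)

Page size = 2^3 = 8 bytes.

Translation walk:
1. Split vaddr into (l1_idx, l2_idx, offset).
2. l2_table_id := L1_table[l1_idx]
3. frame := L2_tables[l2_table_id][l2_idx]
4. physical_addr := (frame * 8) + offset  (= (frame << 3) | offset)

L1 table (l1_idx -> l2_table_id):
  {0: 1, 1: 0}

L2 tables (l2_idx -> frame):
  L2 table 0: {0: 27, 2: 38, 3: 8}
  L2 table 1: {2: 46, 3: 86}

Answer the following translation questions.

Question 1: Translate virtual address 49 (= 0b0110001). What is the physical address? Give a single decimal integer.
vaddr = 49 = 0b0110001
Split: l1_idx=1, l2_idx=2, offset=1
L1[1] = 0
L2[0][2] = 38
paddr = 38 * 8 + 1 = 305

Answer: 305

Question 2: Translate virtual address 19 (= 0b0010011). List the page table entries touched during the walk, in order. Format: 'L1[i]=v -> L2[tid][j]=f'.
Answer: L1[0]=1 -> L2[1][2]=46

Derivation:
vaddr = 19 = 0b0010011
Split: l1_idx=0, l2_idx=2, offset=3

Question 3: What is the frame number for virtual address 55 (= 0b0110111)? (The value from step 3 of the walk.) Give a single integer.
vaddr = 55: l1_idx=1, l2_idx=2
L1[1] = 0; L2[0][2] = 38

Answer: 38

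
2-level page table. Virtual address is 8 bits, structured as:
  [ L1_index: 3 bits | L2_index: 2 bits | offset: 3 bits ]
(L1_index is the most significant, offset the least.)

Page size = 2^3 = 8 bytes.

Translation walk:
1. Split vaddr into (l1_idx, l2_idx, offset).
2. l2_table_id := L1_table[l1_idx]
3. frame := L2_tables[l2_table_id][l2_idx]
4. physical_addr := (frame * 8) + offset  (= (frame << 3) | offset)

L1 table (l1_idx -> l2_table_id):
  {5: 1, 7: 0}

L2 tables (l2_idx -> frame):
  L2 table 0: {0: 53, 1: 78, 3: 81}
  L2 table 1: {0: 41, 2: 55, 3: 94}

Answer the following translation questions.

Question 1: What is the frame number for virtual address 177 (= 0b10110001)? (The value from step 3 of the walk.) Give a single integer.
Answer: 55

Derivation:
vaddr = 177: l1_idx=5, l2_idx=2
L1[5] = 1; L2[1][2] = 55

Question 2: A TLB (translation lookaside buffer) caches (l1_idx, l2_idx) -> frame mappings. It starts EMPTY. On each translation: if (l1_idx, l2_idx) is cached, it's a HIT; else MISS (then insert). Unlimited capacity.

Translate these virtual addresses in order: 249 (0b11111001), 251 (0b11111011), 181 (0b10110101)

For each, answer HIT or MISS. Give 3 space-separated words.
vaddr=249: (7,3) not in TLB -> MISS, insert
vaddr=251: (7,3) in TLB -> HIT
vaddr=181: (5,2) not in TLB -> MISS, insert

Answer: MISS HIT MISS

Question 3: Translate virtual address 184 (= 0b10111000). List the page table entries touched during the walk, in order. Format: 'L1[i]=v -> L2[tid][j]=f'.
vaddr = 184 = 0b10111000
Split: l1_idx=5, l2_idx=3, offset=0

Answer: L1[5]=1 -> L2[1][3]=94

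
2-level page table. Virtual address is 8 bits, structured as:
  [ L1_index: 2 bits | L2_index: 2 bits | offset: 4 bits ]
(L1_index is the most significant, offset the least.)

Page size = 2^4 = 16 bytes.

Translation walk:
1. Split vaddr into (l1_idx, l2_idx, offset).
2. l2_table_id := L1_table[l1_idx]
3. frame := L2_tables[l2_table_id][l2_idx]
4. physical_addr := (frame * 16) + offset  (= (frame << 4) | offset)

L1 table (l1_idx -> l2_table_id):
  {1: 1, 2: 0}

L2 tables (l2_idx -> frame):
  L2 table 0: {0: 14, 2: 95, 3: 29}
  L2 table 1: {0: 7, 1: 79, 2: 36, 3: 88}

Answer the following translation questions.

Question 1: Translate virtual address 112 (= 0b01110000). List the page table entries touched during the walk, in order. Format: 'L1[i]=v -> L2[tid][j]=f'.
vaddr = 112 = 0b01110000
Split: l1_idx=1, l2_idx=3, offset=0

Answer: L1[1]=1 -> L2[1][3]=88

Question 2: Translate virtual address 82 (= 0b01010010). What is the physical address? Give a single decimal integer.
vaddr = 82 = 0b01010010
Split: l1_idx=1, l2_idx=1, offset=2
L1[1] = 1
L2[1][1] = 79
paddr = 79 * 16 + 2 = 1266

Answer: 1266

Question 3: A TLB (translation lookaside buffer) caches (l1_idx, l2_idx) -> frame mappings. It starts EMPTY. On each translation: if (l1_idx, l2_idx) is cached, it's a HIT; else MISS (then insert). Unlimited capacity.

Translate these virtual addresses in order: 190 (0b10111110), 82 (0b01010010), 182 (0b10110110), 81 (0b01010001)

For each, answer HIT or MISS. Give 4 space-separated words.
Answer: MISS MISS HIT HIT

Derivation:
vaddr=190: (2,3) not in TLB -> MISS, insert
vaddr=82: (1,1) not in TLB -> MISS, insert
vaddr=182: (2,3) in TLB -> HIT
vaddr=81: (1,1) in TLB -> HIT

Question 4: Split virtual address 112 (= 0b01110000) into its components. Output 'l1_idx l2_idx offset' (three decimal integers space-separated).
vaddr = 112 = 0b01110000
  top 2 bits -> l1_idx = 1
  next 2 bits -> l2_idx = 3
  bottom 4 bits -> offset = 0

Answer: 1 3 0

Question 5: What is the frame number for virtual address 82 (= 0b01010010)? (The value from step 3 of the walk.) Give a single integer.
Answer: 79

Derivation:
vaddr = 82: l1_idx=1, l2_idx=1
L1[1] = 1; L2[1][1] = 79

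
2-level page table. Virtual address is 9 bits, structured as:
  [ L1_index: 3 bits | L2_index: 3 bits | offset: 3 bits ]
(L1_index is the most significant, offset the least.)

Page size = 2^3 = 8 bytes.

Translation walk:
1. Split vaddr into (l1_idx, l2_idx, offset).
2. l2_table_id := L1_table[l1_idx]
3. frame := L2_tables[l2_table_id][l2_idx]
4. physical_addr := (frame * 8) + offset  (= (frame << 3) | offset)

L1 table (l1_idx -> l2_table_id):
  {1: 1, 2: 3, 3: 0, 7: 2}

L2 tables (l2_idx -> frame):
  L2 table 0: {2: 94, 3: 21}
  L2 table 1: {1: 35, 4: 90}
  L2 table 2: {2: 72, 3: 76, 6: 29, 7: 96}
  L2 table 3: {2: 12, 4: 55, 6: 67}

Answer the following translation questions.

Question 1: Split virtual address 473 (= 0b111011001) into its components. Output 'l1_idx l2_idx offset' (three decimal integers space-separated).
vaddr = 473 = 0b111011001
  top 3 bits -> l1_idx = 7
  next 3 bits -> l2_idx = 3
  bottom 3 bits -> offset = 1

Answer: 7 3 1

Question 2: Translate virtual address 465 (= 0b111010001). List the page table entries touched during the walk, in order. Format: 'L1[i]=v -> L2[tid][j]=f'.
Answer: L1[7]=2 -> L2[2][2]=72

Derivation:
vaddr = 465 = 0b111010001
Split: l1_idx=7, l2_idx=2, offset=1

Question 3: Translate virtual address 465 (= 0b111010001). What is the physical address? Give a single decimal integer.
Answer: 577

Derivation:
vaddr = 465 = 0b111010001
Split: l1_idx=7, l2_idx=2, offset=1
L1[7] = 2
L2[2][2] = 72
paddr = 72 * 8 + 1 = 577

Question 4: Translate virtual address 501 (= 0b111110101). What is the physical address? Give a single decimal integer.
vaddr = 501 = 0b111110101
Split: l1_idx=7, l2_idx=6, offset=5
L1[7] = 2
L2[2][6] = 29
paddr = 29 * 8 + 5 = 237

Answer: 237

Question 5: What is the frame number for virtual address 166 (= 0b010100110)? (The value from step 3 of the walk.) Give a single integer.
Answer: 55

Derivation:
vaddr = 166: l1_idx=2, l2_idx=4
L1[2] = 3; L2[3][4] = 55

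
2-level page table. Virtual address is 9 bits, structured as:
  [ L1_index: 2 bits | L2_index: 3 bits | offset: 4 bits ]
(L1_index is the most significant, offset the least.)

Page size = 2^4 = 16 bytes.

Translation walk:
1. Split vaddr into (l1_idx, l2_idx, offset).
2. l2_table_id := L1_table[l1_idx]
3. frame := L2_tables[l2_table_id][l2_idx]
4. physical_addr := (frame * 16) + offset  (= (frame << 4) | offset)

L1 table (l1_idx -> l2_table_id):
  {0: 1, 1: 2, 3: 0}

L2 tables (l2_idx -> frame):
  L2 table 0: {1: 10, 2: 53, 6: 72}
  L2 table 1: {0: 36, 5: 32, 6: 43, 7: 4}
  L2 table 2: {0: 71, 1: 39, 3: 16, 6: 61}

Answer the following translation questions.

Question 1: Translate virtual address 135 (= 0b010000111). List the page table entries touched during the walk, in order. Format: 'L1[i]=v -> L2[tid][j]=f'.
Answer: L1[1]=2 -> L2[2][0]=71

Derivation:
vaddr = 135 = 0b010000111
Split: l1_idx=1, l2_idx=0, offset=7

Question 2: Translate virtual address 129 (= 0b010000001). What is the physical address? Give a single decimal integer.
Answer: 1137

Derivation:
vaddr = 129 = 0b010000001
Split: l1_idx=1, l2_idx=0, offset=1
L1[1] = 2
L2[2][0] = 71
paddr = 71 * 16 + 1 = 1137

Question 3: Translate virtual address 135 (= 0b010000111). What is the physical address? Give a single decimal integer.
Answer: 1143

Derivation:
vaddr = 135 = 0b010000111
Split: l1_idx=1, l2_idx=0, offset=7
L1[1] = 2
L2[2][0] = 71
paddr = 71 * 16 + 7 = 1143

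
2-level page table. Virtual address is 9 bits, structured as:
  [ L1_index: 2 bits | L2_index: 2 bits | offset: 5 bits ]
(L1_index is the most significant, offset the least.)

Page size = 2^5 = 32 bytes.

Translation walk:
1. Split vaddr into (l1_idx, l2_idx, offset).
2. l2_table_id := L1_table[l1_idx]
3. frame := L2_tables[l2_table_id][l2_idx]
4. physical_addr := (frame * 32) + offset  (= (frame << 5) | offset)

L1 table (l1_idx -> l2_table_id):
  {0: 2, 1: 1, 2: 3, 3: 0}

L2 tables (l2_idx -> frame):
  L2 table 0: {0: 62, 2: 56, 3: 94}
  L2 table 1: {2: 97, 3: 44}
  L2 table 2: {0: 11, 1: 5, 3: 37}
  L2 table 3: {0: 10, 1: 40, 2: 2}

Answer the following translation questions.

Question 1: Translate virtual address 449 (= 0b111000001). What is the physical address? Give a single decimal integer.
Answer: 1793

Derivation:
vaddr = 449 = 0b111000001
Split: l1_idx=3, l2_idx=2, offset=1
L1[3] = 0
L2[0][2] = 56
paddr = 56 * 32 + 1 = 1793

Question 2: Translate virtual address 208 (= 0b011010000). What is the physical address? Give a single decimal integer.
Answer: 3120

Derivation:
vaddr = 208 = 0b011010000
Split: l1_idx=1, l2_idx=2, offset=16
L1[1] = 1
L2[1][2] = 97
paddr = 97 * 32 + 16 = 3120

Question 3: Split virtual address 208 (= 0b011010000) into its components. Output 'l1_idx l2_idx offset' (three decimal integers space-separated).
vaddr = 208 = 0b011010000
  top 2 bits -> l1_idx = 1
  next 2 bits -> l2_idx = 2
  bottom 5 bits -> offset = 16

Answer: 1 2 16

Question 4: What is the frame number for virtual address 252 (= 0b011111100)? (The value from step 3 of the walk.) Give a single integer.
vaddr = 252: l1_idx=1, l2_idx=3
L1[1] = 1; L2[1][3] = 44

Answer: 44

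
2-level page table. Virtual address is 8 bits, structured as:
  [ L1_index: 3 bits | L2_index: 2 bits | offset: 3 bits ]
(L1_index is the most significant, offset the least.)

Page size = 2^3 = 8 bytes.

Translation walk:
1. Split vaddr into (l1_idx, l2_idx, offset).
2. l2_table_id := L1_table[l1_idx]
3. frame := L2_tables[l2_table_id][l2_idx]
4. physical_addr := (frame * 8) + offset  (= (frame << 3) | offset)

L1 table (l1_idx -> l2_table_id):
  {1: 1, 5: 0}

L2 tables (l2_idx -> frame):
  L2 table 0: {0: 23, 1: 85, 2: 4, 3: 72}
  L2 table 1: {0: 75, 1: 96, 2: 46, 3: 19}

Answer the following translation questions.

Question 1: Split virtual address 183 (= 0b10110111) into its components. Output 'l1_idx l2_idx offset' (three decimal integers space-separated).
Answer: 5 2 7

Derivation:
vaddr = 183 = 0b10110111
  top 3 bits -> l1_idx = 5
  next 2 bits -> l2_idx = 2
  bottom 3 bits -> offset = 7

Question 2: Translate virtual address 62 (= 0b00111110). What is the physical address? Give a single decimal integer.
Answer: 158

Derivation:
vaddr = 62 = 0b00111110
Split: l1_idx=1, l2_idx=3, offset=6
L1[1] = 1
L2[1][3] = 19
paddr = 19 * 8 + 6 = 158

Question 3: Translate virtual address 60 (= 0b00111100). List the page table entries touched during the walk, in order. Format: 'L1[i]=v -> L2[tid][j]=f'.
Answer: L1[1]=1 -> L2[1][3]=19

Derivation:
vaddr = 60 = 0b00111100
Split: l1_idx=1, l2_idx=3, offset=4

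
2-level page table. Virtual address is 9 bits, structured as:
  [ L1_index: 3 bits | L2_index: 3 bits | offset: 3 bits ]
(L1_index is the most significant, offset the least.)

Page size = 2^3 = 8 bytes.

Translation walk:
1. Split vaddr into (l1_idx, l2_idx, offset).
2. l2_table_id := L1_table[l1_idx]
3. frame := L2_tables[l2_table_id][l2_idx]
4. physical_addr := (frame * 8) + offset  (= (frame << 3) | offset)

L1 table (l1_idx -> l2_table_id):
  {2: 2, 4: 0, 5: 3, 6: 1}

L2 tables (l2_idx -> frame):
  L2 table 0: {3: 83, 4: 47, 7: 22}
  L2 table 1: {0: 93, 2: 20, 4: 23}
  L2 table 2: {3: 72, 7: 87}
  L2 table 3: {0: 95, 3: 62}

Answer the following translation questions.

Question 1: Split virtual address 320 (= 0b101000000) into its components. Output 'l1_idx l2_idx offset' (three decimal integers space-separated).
Answer: 5 0 0

Derivation:
vaddr = 320 = 0b101000000
  top 3 bits -> l1_idx = 5
  next 3 bits -> l2_idx = 0
  bottom 3 bits -> offset = 0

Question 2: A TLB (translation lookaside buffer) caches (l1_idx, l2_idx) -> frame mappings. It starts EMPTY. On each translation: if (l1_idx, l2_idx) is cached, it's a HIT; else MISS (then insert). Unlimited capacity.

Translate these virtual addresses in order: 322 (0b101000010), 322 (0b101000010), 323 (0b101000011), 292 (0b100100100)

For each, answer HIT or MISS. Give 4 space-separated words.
Answer: MISS HIT HIT MISS

Derivation:
vaddr=322: (5,0) not in TLB -> MISS, insert
vaddr=322: (5,0) in TLB -> HIT
vaddr=323: (5,0) in TLB -> HIT
vaddr=292: (4,4) not in TLB -> MISS, insert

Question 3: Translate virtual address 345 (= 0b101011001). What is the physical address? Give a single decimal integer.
vaddr = 345 = 0b101011001
Split: l1_idx=5, l2_idx=3, offset=1
L1[5] = 3
L2[3][3] = 62
paddr = 62 * 8 + 1 = 497

Answer: 497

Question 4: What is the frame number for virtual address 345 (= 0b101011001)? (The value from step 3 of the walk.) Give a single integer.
Answer: 62

Derivation:
vaddr = 345: l1_idx=5, l2_idx=3
L1[5] = 3; L2[3][3] = 62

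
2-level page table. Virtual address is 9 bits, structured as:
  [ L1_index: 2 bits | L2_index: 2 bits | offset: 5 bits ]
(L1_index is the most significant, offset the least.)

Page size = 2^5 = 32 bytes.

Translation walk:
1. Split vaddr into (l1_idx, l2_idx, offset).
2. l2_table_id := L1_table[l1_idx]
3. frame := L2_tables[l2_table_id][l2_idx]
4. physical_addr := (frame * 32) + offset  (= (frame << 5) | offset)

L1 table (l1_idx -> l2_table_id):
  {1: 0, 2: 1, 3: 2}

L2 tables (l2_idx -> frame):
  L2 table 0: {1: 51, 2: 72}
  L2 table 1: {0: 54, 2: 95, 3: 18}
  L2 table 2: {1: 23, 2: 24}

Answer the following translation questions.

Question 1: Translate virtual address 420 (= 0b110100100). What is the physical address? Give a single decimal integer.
vaddr = 420 = 0b110100100
Split: l1_idx=3, l2_idx=1, offset=4
L1[3] = 2
L2[2][1] = 23
paddr = 23 * 32 + 4 = 740

Answer: 740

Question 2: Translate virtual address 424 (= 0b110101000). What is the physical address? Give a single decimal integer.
Answer: 744

Derivation:
vaddr = 424 = 0b110101000
Split: l1_idx=3, l2_idx=1, offset=8
L1[3] = 2
L2[2][1] = 23
paddr = 23 * 32 + 8 = 744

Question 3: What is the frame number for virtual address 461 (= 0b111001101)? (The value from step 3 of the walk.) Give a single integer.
Answer: 24

Derivation:
vaddr = 461: l1_idx=3, l2_idx=2
L1[3] = 2; L2[2][2] = 24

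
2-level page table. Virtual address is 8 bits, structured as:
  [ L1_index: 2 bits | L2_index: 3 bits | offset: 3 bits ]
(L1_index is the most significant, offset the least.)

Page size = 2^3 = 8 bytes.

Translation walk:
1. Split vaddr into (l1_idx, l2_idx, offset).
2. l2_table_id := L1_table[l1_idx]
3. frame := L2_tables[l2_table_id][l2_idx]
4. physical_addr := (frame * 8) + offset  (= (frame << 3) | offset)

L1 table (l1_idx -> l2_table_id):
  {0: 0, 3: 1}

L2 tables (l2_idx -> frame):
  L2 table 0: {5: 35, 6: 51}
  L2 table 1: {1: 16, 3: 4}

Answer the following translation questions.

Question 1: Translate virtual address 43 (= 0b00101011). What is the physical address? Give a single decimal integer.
vaddr = 43 = 0b00101011
Split: l1_idx=0, l2_idx=5, offset=3
L1[0] = 0
L2[0][5] = 35
paddr = 35 * 8 + 3 = 283

Answer: 283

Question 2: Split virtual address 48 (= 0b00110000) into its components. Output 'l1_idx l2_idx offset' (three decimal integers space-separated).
vaddr = 48 = 0b00110000
  top 2 bits -> l1_idx = 0
  next 3 bits -> l2_idx = 6
  bottom 3 bits -> offset = 0

Answer: 0 6 0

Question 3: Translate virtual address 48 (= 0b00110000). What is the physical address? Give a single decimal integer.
vaddr = 48 = 0b00110000
Split: l1_idx=0, l2_idx=6, offset=0
L1[0] = 0
L2[0][6] = 51
paddr = 51 * 8 + 0 = 408

Answer: 408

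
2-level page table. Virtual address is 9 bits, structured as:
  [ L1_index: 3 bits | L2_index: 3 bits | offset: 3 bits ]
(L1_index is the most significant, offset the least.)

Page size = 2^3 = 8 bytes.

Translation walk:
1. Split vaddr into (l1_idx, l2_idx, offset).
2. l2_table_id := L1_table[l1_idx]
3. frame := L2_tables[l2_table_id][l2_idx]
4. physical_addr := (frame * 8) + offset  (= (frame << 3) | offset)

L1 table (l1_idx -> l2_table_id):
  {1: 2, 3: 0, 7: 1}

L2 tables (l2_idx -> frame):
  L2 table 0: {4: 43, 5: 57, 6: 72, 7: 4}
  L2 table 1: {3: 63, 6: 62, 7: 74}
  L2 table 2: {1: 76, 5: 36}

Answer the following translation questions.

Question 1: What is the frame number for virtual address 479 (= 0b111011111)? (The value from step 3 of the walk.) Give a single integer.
Answer: 63

Derivation:
vaddr = 479: l1_idx=7, l2_idx=3
L1[7] = 1; L2[1][3] = 63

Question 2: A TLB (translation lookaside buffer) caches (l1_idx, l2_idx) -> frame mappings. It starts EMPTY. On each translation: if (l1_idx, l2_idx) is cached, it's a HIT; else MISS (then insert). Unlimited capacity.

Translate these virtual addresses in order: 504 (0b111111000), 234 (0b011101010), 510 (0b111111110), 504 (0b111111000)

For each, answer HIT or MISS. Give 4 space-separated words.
Answer: MISS MISS HIT HIT

Derivation:
vaddr=504: (7,7) not in TLB -> MISS, insert
vaddr=234: (3,5) not in TLB -> MISS, insert
vaddr=510: (7,7) in TLB -> HIT
vaddr=504: (7,7) in TLB -> HIT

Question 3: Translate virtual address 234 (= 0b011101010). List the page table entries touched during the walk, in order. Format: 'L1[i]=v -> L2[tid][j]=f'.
Answer: L1[3]=0 -> L2[0][5]=57

Derivation:
vaddr = 234 = 0b011101010
Split: l1_idx=3, l2_idx=5, offset=2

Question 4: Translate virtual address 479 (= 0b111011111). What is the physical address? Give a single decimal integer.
Answer: 511

Derivation:
vaddr = 479 = 0b111011111
Split: l1_idx=7, l2_idx=3, offset=7
L1[7] = 1
L2[1][3] = 63
paddr = 63 * 8 + 7 = 511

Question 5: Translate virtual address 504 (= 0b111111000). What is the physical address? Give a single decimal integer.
Answer: 592

Derivation:
vaddr = 504 = 0b111111000
Split: l1_idx=7, l2_idx=7, offset=0
L1[7] = 1
L2[1][7] = 74
paddr = 74 * 8 + 0 = 592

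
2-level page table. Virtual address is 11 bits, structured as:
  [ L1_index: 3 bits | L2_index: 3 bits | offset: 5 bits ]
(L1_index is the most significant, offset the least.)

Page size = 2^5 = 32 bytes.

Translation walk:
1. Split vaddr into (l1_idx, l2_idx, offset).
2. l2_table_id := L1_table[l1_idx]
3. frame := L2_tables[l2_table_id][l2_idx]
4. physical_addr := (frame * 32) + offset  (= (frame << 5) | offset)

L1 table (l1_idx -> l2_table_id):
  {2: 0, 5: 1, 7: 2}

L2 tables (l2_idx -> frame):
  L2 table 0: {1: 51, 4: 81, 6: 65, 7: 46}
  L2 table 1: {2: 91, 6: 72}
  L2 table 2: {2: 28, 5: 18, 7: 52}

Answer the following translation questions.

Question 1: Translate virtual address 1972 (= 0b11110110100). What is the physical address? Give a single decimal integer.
Answer: 596

Derivation:
vaddr = 1972 = 0b11110110100
Split: l1_idx=7, l2_idx=5, offset=20
L1[7] = 2
L2[2][5] = 18
paddr = 18 * 32 + 20 = 596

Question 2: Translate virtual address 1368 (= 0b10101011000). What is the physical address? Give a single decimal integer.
vaddr = 1368 = 0b10101011000
Split: l1_idx=5, l2_idx=2, offset=24
L1[5] = 1
L2[1][2] = 91
paddr = 91 * 32 + 24 = 2936

Answer: 2936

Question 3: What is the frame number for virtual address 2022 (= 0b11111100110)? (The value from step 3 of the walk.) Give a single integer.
Answer: 52

Derivation:
vaddr = 2022: l1_idx=7, l2_idx=7
L1[7] = 2; L2[2][7] = 52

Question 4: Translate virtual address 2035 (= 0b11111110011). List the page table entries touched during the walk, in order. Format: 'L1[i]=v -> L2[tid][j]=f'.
Answer: L1[7]=2 -> L2[2][7]=52

Derivation:
vaddr = 2035 = 0b11111110011
Split: l1_idx=7, l2_idx=7, offset=19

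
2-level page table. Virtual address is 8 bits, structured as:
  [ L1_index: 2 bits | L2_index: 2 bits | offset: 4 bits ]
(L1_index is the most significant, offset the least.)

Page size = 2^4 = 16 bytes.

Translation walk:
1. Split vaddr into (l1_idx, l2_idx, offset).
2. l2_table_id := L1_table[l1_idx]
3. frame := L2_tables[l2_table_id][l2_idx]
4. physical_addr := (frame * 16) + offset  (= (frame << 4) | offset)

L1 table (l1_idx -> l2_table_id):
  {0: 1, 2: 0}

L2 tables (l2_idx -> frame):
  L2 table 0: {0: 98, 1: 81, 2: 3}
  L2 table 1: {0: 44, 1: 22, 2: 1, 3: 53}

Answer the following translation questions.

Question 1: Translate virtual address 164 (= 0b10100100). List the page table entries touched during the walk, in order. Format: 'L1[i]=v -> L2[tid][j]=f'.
Answer: L1[2]=0 -> L2[0][2]=3

Derivation:
vaddr = 164 = 0b10100100
Split: l1_idx=2, l2_idx=2, offset=4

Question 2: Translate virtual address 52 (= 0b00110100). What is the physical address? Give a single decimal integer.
vaddr = 52 = 0b00110100
Split: l1_idx=0, l2_idx=3, offset=4
L1[0] = 1
L2[1][3] = 53
paddr = 53 * 16 + 4 = 852

Answer: 852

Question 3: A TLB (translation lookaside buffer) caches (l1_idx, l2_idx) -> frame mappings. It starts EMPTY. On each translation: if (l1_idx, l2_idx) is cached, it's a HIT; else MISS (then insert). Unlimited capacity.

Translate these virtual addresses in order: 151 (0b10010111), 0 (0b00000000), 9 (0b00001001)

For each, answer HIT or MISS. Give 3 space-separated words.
Answer: MISS MISS HIT

Derivation:
vaddr=151: (2,1) not in TLB -> MISS, insert
vaddr=0: (0,0) not in TLB -> MISS, insert
vaddr=9: (0,0) in TLB -> HIT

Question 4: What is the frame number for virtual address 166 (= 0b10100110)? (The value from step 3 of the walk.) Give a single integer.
vaddr = 166: l1_idx=2, l2_idx=2
L1[2] = 0; L2[0][2] = 3

Answer: 3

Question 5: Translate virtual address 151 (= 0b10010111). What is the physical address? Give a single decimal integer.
Answer: 1303

Derivation:
vaddr = 151 = 0b10010111
Split: l1_idx=2, l2_idx=1, offset=7
L1[2] = 0
L2[0][1] = 81
paddr = 81 * 16 + 7 = 1303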